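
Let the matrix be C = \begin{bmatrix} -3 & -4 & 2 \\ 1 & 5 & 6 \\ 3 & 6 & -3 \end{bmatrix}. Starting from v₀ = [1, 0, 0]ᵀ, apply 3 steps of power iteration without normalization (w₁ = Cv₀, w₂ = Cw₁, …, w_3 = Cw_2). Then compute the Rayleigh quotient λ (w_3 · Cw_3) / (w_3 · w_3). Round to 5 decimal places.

-3.22881

w1 = Cv₀ = ((-3)·1 + (-4)·0 + 2·0; 1·1 + 5·0 + 6·0; 3·1 + 6·0 + (-3)·0) = (-3, 1, 3)
w2 = Cw1 = ((-3)·(-3) + (-4)·1 + 2·3; 1·(-3) + 5·1 + 6·3; 3·(-3) + 6·1 + (-3)·3) = (11, 20, -12)
w3 = Cw2 = (-137, 39, 189)
Cw3 = (633, 1192, -744)
w3·Cw3 = (-137)·633 + 39·1192 + 189·(-744) = -180849; w3·w3 = (-137)·(-137) + 39·39 + 189·189 = 56011
λ ≈ -180849/56011 = -3.22881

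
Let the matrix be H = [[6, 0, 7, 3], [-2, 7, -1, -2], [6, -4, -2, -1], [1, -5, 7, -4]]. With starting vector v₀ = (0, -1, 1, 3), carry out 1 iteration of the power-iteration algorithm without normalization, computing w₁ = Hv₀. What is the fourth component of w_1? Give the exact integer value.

w1 = Hv₀ = (16, -14, -1, 0)
The requested component of w1 is 0.

0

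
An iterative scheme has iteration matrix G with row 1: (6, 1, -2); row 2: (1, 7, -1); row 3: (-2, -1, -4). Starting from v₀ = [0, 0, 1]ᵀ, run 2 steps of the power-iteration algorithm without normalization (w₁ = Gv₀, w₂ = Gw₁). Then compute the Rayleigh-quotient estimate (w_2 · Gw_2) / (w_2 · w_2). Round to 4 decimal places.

w1 = Gv₀ = (6·0 + 1·0 + (-2)·1; 1·0 + 7·0 + (-1)·1; (-2)·0 + (-1)·0 + (-4)·1) = (-2, -1, -4)
w2 = Gw1 = (6·(-2) + 1·(-1) + (-2)·(-4); 1·(-2) + 7·(-1) + (-1)·(-4); (-2)·(-2) + (-1)·(-1) + (-4)·(-4)) = (-5, -5, 21)
Gw2 = (-77, -61, -69)
w2·Gw2 = (-5)·(-77) + (-5)·(-61) + 21·(-69) = -759; w2·w2 = (-5)·(-5) + (-5)·(-5) + 21·21 = 491
λ ≈ -759/491 = -1.5458

-1.5458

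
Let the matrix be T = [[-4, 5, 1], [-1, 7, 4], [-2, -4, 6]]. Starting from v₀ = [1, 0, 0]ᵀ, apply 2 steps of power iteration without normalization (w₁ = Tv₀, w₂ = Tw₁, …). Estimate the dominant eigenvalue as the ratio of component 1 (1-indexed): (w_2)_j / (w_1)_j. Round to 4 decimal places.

w1 = Tv₀ = ((-4)·1 + 5·0 + 1·0; (-1)·1 + 7·0 + 4·0; (-2)·1 + (-4)·0 + 6·0) = (-4, -1, -2)
w2 = Tw1 = ((-4)·(-4) + 5·(-1) + 1·(-2); (-1)·(-4) + 7·(-1) + 4·(-2); (-2)·(-4) + (-4)·(-1) + 6·(-2)) = (9, -11, 0)
Ratio at component: 9 / -4 = -2.2500

-2.2500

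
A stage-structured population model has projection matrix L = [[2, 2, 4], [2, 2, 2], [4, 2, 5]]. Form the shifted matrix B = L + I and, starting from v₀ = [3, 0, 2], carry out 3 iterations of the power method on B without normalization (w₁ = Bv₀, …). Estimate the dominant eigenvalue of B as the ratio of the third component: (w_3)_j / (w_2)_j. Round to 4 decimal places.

B = L + I has rows (3, 2, 4); (2, 3, 2); (4, 2, 6)
w1 = Bv₀ = (3·3 + 2·0 + 4·2; 2·3 + 3·0 + 2·2; 4·3 + 2·0 + 6·2) = (17, 10, 24)
w2 = Bw1 = (3·17 + 2·10 + 4·24; 2·17 + 3·10 + 2·24; 4·17 + 2·10 + 6·24) = (167, 112, 232)
w3 = Bw2 = (1653, 1134, 2284)
Ratio: 2284/232 = 9.8448

μ ≈ 9.8448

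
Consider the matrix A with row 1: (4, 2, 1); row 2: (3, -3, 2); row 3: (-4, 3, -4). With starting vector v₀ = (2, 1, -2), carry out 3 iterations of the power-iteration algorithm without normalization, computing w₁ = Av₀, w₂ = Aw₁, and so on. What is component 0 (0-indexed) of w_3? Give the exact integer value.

w1 = Av₀ = (8, -1, 3)
w2 = Aw1 = (33, 33, -47)
w3 = Aw2 = (151, -94, 155)
The requested component of w3 is 151.

151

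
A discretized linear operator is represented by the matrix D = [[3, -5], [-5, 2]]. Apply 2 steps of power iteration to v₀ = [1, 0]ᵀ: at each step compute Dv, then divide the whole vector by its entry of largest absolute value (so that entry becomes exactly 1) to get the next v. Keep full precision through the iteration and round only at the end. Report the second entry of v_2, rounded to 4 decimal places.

Dv0 = (3.00000, -5.00000); divide by -5.00000 → v1 = (-0.60000, 1.00000)
Dv1 = (-6.80000, 5.00000); divide by -6.80000 → v2 = (1.00000, -0.73529)
Requested entry of v2: -25/34 = -0.7353

-0.7353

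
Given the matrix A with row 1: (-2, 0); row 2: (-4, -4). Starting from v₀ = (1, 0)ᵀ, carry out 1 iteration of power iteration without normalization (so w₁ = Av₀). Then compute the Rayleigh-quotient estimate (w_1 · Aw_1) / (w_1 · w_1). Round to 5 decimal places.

λ ≈ -5.20000

w1 = Av₀ = (-2, -4)
Aw1 = (4, 24)
w1·Aw1 = (-2)·4 + (-4)·24 = -104; w1·w1 = (-2)·(-2) + (-4)·(-4) = 20
λ ≈ -104/20 = -5.20000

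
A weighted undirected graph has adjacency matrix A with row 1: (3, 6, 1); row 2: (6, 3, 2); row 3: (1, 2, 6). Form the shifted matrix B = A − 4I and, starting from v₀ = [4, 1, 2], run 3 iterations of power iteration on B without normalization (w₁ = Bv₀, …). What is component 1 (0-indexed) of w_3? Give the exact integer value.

1147

B = A − 4I has rows (-1, 6, 1); (6, -1, 2); (1, 2, 2)
w1 = Bv₀ = (4, 27, 10)
w2 = Bw1 = (168, 17, 78)
w3 = Bw2 = (12, 1147, 358)
Requested component of w3: 1147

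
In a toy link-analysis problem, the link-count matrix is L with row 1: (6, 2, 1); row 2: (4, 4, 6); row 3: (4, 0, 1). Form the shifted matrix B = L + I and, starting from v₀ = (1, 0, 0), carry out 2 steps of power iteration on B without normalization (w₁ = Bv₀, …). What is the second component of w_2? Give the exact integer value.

B = L + I has rows (7, 2, 1); (4, 5, 6); (4, 0, 2)
w1 = Bv₀ = (7, 4, 4)
w2 = Bw1 = (61, 72, 36)
Requested component of w2: 72

72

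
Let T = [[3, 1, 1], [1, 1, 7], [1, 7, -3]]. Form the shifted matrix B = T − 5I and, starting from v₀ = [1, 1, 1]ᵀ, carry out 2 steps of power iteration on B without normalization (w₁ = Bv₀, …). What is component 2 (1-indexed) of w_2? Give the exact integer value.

-16

B = T − 5I has rows (-2, 1, 1); (1, -4, 7); (1, 7, -8)
w1 = Bv₀ = (0, 4, 0)
w2 = Bw1 = (4, -16, 28)
Requested component of w2: -16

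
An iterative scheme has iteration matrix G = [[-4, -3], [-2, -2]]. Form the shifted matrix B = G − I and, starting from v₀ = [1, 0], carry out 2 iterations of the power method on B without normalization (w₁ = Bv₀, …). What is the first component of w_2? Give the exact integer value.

31

B = G − I has rows (-5, -3); (-2, -3)
w1 = Bv₀ = ((-5)·1 + (-3)·0; (-2)·1 + (-3)·0) = (-5, -2)
w2 = Bw1 = ((-5)·(-5) + (-3)·(-2); (-2)·(-5) + (-3)·(-2)) = (31, 16)
Requested component of w2: 31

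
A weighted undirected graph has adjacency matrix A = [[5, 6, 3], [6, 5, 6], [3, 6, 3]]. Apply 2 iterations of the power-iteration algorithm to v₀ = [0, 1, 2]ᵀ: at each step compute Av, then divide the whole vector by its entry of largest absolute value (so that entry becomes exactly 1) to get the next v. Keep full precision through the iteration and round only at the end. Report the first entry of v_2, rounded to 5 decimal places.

Av0 = (12.000000, 17.000000, 12.000000); divide by 17.000000 → v1 = (0.705882, 1.000000, 0.705882)
Av1 = (11.647059, 13.470588, 10.235294); divide by 13.470588 → v2 = (0.864629, 1.000000, 0.759825)
Requested entry of v2: 198/229 = 0.86463

0.86463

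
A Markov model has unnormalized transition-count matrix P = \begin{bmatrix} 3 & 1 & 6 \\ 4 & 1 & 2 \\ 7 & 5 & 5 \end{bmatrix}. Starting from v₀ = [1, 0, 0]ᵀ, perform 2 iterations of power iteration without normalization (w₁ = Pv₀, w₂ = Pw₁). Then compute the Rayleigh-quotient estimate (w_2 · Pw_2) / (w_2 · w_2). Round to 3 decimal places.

w1 = Pv₀ = (3, 4, 7)
w2 = Pw1 = (55, 30, 76)
Pw2 = (651, 402, 915)
w2·Pw2 = 55·651 + 30·402 + 76·915 = 117405; w2·w2 = 55·55 + 30·30 + 76·76 = 9701
λ ≈ 117405/9701 = 12.102

12.102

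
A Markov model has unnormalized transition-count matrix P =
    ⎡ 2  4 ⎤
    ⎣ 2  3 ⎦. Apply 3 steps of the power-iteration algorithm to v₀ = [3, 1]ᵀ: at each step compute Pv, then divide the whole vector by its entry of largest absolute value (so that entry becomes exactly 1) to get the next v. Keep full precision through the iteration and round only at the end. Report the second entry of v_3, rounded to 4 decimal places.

Pv0 = (10.00000, 9.00000); divide by 10.00000 → v1 = (1.00000, 0.90000)
Pv1 = (5.60000, 4.70000); divide by 5.60000 → v2 = (1.00000, 0.83929)
Pv2 = (5.35714, 4.51786); divide by 5.35714 → v3 = (1.00000, 0.84333)
Requested entry of v3: 253/300 = 0.8433

0.8433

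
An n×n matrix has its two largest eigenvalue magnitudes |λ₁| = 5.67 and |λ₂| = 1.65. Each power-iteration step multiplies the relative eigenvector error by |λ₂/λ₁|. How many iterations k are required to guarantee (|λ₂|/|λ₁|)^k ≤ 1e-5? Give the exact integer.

10

|λ₂/λ₁| = 1.65/5.67 = 0.29101
Need k ≥ ln(1e-5) / ln(0.29101) = -11.5129 / -1.2344 ≈ 9.327
Smallest integer k satisfying the bound: 10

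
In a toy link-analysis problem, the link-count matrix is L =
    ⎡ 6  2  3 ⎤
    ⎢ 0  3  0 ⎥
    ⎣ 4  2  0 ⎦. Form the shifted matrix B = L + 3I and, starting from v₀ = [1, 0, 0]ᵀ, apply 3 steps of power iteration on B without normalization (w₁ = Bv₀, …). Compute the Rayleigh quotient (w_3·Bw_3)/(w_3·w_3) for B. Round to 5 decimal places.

B = L + 3I has rows (9, 2, 3); (0, 6, 0); (4, 2, 3)
w1 = Bv₀ = (9, 0, 4)
w2 = Bw1 = (93, 0, 48)
w3 = Bw2 = (981, 0, 516)
Bw3 = (10377, 0, 5472)
w3·Bw3 = 13003389; w3·w3 = 1228617; μ ≈ 13003389/1228617 = 10.58376

μ ≈ 10.58376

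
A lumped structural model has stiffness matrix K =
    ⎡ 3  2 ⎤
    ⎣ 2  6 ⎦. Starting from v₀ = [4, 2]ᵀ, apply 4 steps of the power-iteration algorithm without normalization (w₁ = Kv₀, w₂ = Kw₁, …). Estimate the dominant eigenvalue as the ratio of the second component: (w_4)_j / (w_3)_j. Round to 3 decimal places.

w1 = Kv₀ = (3·4 + 2·2; 2·4 + 6·2) = (16, 20)
w2 = Kw1 = (3·16 + 2·20; 2·16 + 6·20) = (88, 152)
w3 = Kw2 = (568, 1088)
w4 = Kw3 = (3880, 7664)
Ratio at component: 7664 / 1088 = 7.044

λ ≈ 7.044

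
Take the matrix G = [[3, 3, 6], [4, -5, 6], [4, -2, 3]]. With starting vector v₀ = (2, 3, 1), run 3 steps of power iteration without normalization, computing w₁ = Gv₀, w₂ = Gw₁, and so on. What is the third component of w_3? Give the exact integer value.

425

w1 = Gv₀ = (3·2 + 3·3 + 6·1; 4·2 + (-5)·3 + 6·1; 4·2 + (-2)·3 + 3·1) = (21, -1, 5)
w2 = Gw1 = (3·21 + 3·(-1) + 6·5; 4·21 + (-5)·(-1) + 6·5; 4·21 + (-2)·(-1) + 3·5) = (90, 119, 101)
w3 = Gw2 = (1233, 371, 425)
The requested component of w3 is 425.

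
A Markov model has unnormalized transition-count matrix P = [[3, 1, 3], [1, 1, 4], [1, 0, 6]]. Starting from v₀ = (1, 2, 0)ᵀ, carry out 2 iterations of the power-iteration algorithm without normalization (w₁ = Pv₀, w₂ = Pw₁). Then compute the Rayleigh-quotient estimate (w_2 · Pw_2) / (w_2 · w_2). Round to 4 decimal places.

λ ≈ 5.8768

w1 = Pv₀ = (3·1 + 1·2 + 3·0; 1·1 + 1·2 + 4·0; 1·1 + 0·2 + 6·0) = (5, 3, 1)
w2 = Pw1 = (3·5 + 1·3 + 3·1; 1·5 + 1·3 + 4·1; 1·5 + 0·3 + 6·1) = (21, 12, 11)
Pw2 = (108, 77, 87)
w2·Pw2 = 21·108 + 12·77 + 11·87 = 4149; w2·w2 = 21·21 + 12·12 + 11·11 = 706
λ ≈ 4149/706 = 5.8768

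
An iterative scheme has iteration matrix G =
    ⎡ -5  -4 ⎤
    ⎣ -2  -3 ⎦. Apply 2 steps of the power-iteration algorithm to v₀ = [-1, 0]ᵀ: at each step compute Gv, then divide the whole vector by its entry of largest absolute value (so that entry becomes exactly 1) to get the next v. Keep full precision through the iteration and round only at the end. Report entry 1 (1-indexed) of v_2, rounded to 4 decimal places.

Gv0 = (5.00000, 2.00000); divide by 5.00000 → v1 = (1.00000, 0.40000)
Gv1 = (-6.60000, -3.20000); divide by -6.60000 → v2 = (1.00000, 0.48485)
Requested entry of v2: -33/-33 = 1.0000

1.0000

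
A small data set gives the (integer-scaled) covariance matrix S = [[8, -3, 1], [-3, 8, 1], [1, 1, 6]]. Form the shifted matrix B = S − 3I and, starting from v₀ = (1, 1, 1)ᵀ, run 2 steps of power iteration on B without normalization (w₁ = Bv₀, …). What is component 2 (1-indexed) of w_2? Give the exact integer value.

B = S − 3I has rows (5, -3, 1); (-3, 5, 1); (1, 1, 3)
w1 = Bv₀ = (5·1 + (-3)·1 + 1·1; (-3)·1 + 5·1 + 1·1; 1·1 + 1·1 + 3·1) = (3, 3, 5)
w2 = Bw1 = (5·3 + (-3)·3 + 1·5; (-3)·3 + 5·3 + 1·5; 1·3 + 1·3 + 3·5) = (11, 11, 21)
Requested component of w2: 11

11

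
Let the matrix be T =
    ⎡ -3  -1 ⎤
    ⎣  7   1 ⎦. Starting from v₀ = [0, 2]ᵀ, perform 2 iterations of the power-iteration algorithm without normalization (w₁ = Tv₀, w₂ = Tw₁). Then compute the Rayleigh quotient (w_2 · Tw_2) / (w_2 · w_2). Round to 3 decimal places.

w1 = Tv₀ = (-2, 2)
w2 = Tw1 = (4, -12)
Tw2 = (0, 16)
w2·Tw2 = 4·0 + (-12)·16 = -192; w2·w2 = 4·4 + (-12)·(-12) = 160
λ ≈ -192/160 = -1.200

λ ≈ -1.200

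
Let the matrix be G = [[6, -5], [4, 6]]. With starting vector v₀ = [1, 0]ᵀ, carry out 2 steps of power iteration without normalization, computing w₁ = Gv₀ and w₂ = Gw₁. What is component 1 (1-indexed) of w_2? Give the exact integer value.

16

w1 = Gv₀ = (6·1 + (-5)·0; 4·1 + 6·0) = (6, 4)
w2 = Gw1 = (6·6 + (-5)·4; 4·6 + 6·4) = (16, 48)
The requested component of w2 is 16.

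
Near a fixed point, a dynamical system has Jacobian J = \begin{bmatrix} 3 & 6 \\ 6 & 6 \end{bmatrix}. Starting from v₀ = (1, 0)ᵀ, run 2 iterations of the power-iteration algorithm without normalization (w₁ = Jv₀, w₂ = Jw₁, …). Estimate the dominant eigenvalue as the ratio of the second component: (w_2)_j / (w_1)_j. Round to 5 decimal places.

9.00000

w1 = Jv₀ = (3·1 + 6·0; 6·1 + 6·0) = (3, 6)
w2 = Jw1 = (3·3 + 6·6; 6·3 + 6·6) = (45, 54)
Ratio at component: 54 / 6 = 9.00000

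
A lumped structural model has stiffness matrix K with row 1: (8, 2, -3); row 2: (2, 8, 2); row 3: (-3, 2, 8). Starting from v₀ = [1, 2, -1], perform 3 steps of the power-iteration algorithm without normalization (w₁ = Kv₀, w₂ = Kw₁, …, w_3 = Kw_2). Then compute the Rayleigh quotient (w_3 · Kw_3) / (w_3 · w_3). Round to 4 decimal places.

w1 = Kv₀ = (8·1 + 2·2 + (-3)·(-1); 2·1 + 8·2 + 2·(-1); (-3)·1 + 2·2 + 8·(-1)) = (15, 16, -7)
w2 = Kw1 = (8·15 + 2·16 + (-3)·(-7); 2·15 + 8·16 + 2·(-7); (-3)·15 + 2·16 + 8·(-7)) = (173, 144, -69)
w3 = Kw2 = (1879, 1360, -783)
Kw3 = (20101, 13072, -9181)
w3·Kw3 = 1879·20101 + 1360·13072 + (-783)·(-9181) = 62736422; w3·w3 = 1879·1879 + 1360·1360 + (-783)·(-783) = 5993330
λ ≈ 62736422/5993330 = 10.4677

10.4677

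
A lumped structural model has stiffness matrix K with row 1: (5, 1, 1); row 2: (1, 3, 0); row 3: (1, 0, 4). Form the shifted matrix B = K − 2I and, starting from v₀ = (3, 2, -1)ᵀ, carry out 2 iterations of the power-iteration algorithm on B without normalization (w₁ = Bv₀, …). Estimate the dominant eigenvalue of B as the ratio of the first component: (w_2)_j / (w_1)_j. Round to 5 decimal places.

μ ≈ 3.60000

B = K − 2I has rows (3, 1, 1); (1, 1, 0); (1, 0, 2)
w1 = Bv₀ = (3·3 + 1·2 + 1·(-1); 1·3 + 1·2 + 0·(-1); 1·3 + 0·2 + 2·(-1)) = (10, 5, 1)
w2 = Bw1 = (3·10 + 1·5 + 1·1; 1·10 + 1·5 + 0·1; 1·10 + 0·5 + 2·1) = (36, 15, 12)
Ratio: 36/10 = 3.60000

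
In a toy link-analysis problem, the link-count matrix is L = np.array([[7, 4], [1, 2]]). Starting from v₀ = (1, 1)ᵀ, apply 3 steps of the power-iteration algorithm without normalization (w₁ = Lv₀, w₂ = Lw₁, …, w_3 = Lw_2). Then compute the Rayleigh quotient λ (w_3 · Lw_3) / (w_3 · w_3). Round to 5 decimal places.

λ ≈ 7.70912

w1 = Lv₀ = (7·1 + 4·1; 1·1 + 2·1) = (11, 3)
w2 = Lw1 = (7·11 + 4·3; 1·11 + 2·3) = (89, 17)
w3 = Lw2 = (691, 123)
Lw3 = (5329, 937)
w3·Lw3 = 691·5329 + 123·937 = 3797590; w3·w3 = 691·691 + 123·123 = 492610
λ ≈ 3797590/492610 = 7.70912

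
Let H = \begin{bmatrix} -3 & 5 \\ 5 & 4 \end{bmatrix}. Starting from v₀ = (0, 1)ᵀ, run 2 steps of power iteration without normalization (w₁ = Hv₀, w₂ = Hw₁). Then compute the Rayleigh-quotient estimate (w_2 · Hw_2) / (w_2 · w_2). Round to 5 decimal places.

5.09906

w1 = Hv₀ = (5, 4)
w2 = Hw1 = (5, 41)
Hw2 = (190, 189)
w2·Hw2 = 5·190 + 41·189 = 8699; w2·w2 = 5·5 + 41·41 = 1706
λ ≈ 8699/1706 = 5.09906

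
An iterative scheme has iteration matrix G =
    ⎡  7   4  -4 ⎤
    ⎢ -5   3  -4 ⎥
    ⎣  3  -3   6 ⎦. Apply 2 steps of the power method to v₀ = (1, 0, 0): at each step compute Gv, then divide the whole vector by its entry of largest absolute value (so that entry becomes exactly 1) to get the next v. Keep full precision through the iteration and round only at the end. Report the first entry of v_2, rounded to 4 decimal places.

-0.2742

Gv0 = (7.00000, -5.00000, 3.00000); divide by 7.00000 → v1 = (1.00000, -0.71429, 0.42857)
Gv1 = (2.42857, -8.85714, 7.71429); divide by -8.85714 → v2 = (-0.27419, 1.00000, -0.87097)
Requested entry of v2: 17/-62 = -0.2742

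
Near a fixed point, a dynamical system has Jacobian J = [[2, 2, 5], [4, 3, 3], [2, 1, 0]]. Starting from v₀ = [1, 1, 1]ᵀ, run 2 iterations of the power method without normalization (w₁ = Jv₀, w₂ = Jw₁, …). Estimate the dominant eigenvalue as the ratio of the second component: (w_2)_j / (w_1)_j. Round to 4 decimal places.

λ ≈ 7.5000

w1 = Jv₀ = (9, 10, 3)
w2 = Jw1 = (53, 75, 28)
Ratio at component: 75 / 10 = 7.5000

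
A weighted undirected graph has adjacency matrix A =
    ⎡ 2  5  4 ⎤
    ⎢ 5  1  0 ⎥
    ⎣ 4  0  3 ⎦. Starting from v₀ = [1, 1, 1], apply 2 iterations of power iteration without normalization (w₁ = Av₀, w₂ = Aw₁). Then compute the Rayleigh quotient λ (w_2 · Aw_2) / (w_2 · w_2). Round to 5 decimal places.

λ ≈ 8.33654

w1 = Av₀ = (2·1 + 5·1 + 4·1; 5·1 + 1·1 + 0·1; 4·1 + 0·1 + 3·1) = (11, 6, 7)
w2 = Aw1 = (2·11 + 5·6 + 4·7; 5·11 + 1·6 + 0·7; 4·11 + 0·6 + 3·7) = (80, 61, 65)
Aw2 = (725, 461, 515)
w2·Aw2 = 80·725 + 61·461 + 65·515 = 119596; w2·w2 = 80·80 + 61·61 + 65·65 = 14346
λ ≈ 119596/14346 = 8.33654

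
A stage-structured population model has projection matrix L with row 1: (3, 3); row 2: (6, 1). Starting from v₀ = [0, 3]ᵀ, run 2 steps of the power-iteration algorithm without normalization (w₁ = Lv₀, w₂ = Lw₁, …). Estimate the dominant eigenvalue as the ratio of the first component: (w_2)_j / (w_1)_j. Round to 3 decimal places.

w1 = Lv₀ = (3·0 + 3·3; 6·0 + 1·3) = (9, 3)
w2 = Lw1 = (3·9 + 3·3; 6·9 + 1·3) = (36, 57)
Ratio at component: 36 / 9 = 4.000

4.000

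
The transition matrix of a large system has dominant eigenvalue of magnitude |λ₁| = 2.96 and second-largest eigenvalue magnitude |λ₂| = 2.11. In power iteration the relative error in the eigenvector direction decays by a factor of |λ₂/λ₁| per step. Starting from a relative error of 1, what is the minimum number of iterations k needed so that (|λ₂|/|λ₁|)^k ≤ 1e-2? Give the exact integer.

14

|λ₂/λ₁| = 2.11/2.96 = 0.71284
Need k ≥ ln(1e-2) / ln(0.71284) = -4.6052 / -0.3385 ≈ 13.605
Smallest integer k satisfying the bound: 14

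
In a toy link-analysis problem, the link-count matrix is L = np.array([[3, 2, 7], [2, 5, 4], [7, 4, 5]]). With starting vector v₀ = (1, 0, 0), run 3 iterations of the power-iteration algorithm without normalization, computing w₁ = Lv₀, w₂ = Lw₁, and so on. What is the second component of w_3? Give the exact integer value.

w1 = Lv₀ = (3·1 + 2·0 + 7·0; 2·1 + 5·0 + 4·0; 7·1 + 4·0 + 5·0) = (3, 2, 7)
w2 = Lw1 = (3·3 + 2·2 + 7·7; 2·3 + 5·2 + 4·7; 7·3 + 4·2 + 5·7) = (62, 44, 64)
w3 = Lw2 = (722, 600, 930)
The requested component of w3 is 600.

600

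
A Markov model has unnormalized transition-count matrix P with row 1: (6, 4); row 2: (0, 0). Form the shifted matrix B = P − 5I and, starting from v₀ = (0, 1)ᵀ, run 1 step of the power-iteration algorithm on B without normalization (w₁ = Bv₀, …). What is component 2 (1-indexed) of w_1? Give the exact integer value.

B = P − 5I has rows (1, 4); (0, -5)
w1 = Bv₀ = (4, -5)
Requested component of w1: -5

-5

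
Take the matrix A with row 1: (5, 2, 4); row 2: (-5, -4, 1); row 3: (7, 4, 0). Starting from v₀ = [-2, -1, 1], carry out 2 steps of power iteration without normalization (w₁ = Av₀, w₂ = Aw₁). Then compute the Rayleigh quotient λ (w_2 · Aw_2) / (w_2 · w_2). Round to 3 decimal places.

w1 = Av₀ = (-8, 15, -18)
w2 = Aw1 = (-82, -38, 4)
Aw2 = (-470, 566, -726)
w2·Aw2 = (-82)·(-470) + (-38)·566 + 4·(-726) = 14128; w2·w2 = (-82)·(-82) + (-38)·(-38) + 4·4 = 8184
λ ≈ 14128/8184 = 1.726

1.726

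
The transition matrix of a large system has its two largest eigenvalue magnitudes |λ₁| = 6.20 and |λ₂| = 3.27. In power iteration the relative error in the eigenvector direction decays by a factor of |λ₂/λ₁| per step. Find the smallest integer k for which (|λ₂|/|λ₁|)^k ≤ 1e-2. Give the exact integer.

|λ₂/λ₁| = 3.27/6.20 = 0.52742
Need k ≥ ln(1e-2) / ln(0.52742) = -4.6052 / -0.6398 ≈ 7.198
Smallest integer k satisfying the bound: 8

8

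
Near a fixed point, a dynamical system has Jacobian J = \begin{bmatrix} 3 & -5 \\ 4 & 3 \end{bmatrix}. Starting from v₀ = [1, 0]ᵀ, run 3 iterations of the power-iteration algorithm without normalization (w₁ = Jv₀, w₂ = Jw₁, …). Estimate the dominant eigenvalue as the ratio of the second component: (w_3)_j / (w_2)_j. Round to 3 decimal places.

1.167

w1 = Jv₀ = (3, 4)
w2 = Jw1 = (-11, 24)
w3 = Jw2 = (-153, 28)
Ratio at component: 28 / 24 = 1.167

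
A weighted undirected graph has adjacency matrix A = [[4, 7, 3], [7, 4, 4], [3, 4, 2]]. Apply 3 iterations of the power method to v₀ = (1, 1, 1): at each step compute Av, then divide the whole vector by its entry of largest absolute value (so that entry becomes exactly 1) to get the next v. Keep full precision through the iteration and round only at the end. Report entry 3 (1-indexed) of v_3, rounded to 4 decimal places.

0.6143

Av0 = (14.00000, 15.00000, 9.00000); divide by 15.00000 → v1 = (0.93333, 1.00000, 0.60000)
Av1 = (12.53333, 12.93333, 8.00000); divide by 12.93333 → v2 = (0.96907, 1.00000, 0.61856)
Av2 = (12.73196, 13.25773, 8.14433); divide by 13.25773 → v3 = (0.96034, 1.00000, 0.61431)
Requested entry of v3: 1580/2572 = 0.6143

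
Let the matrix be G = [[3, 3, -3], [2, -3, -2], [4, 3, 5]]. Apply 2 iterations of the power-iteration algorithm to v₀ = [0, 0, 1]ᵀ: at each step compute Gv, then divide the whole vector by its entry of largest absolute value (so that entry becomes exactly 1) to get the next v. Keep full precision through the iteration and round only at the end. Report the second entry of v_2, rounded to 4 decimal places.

0.3333

Gv0 = (-3.00000, -2.00000, 5.00000); divide by 5.00000 → v1 = (-0.60000, -0.40000, 1.00000)
Gv1 = (-6.00000, -2.00000, 1.40000); divide by -6.00000 → v2 = (1.00000, 0.33333, -0.23333)
Requested entry of v2: -10/-30 = 0.3333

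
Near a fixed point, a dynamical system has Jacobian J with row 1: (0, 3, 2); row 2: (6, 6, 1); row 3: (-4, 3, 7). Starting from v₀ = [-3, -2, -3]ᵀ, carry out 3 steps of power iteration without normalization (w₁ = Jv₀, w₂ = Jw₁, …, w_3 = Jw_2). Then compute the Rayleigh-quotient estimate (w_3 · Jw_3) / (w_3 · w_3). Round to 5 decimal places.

9.21562

w1 = Jv₀ = (0·(-3) + 3·(-2) + 2·(-3); 6·(-3) + 6·(-2) + 1·(-3); (-4)·(-3) + 3·(-2) + 7·(-3)) = (-12, -33, -15)
w2 = Jw1 = (0·(-12) + 3·(-33) + 2·(-15); 6·(-12) + 6·(-33) + 1·(-15); (-4)·(-12) + 3·(-33) + 7·(-15)) = (-129, -285, -156)
w3 = Jw2 = (-1167, -2640, -1431)
Jw3 = (-10782, -24273, -13269)
w3·Jw3 = (-1167)·(-10782) + (-2640)·(-24273) + (-1431)·(-13269) = 95651253; w3·w3 = (-1167)·(-1167) + (-2640)·(-2640) + (-1431)·(-1431) = 10379250
λ ≈ 95651253/10379250 = 9.21562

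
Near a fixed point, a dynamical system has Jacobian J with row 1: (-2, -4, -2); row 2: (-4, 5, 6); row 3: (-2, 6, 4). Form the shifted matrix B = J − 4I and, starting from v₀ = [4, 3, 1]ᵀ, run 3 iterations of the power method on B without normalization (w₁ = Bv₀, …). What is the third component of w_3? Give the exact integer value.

758

B = J − 4I has rows (-6, -4, -2); (-4, 1, 6); (-2, 6, 0)
w1 = Bv₀ = ((-6)·4 + (-4)·3 + (-2)·1; (-4)·4 + 1·3 + 6·1; (-2)·4 + 6·3 + 0·1) = (-38, -7, 10)
w2 = Bw1 = ((-6)·(-38) + (-4)·(-7) + (-2)·10; (-4)·(-38) + 1·(-7) + 6·10; (-2)·(-38) + 6·(-7) + 0·10) = (236, 205, 34)
w3 = Bw2 = (-2304, -535, 758)
Requested component of w3: 758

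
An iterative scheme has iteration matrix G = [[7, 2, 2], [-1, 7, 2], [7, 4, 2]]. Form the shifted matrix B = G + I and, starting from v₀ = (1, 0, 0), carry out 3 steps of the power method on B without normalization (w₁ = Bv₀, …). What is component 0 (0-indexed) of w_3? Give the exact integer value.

750

B = G + I has rows (8, 2, 2); (-1, 8, 2); (7, 4, 3)
w1 = Bv₀ = (8·1 + 2·0 + 2·0; (-1)·1 + 8·0 + 2·0; 7·1 + 4·0 + 3·0) = (8, -1, 7)
w2 = Bw1 = (8·8 + 2·(-1) + 2·7; (-1)·8 + 8·(-1) + 2·7; 7·8 + 4·(-1) + 3·7) = (76, -2, 73)
w3 = Bw2 = (750, 54, 743)
Requested component of w3: 750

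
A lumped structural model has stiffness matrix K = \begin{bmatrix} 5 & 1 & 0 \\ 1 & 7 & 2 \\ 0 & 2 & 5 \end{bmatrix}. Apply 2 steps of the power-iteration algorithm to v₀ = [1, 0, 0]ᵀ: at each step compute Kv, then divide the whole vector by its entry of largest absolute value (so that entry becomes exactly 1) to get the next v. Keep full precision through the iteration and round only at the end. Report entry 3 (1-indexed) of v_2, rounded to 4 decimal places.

Kv0 = (5.00000, 1.00000, 0.00000); divide by 5.00000 → v1 = (1.00000, 0.20000, 0.00000)
Kv1 = (5.20000, 2.40000, 0.40000); divide by 5.20000 → v2 = (1.00000, 0.46154, 0.07692)
Requested entry of v2: 2/26 = 0.0769

0.0769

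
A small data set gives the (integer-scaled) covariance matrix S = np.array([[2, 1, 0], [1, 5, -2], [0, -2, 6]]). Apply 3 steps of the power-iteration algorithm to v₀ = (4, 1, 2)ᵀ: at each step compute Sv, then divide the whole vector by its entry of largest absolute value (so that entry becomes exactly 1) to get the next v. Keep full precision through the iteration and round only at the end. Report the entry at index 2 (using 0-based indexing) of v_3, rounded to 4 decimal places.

Sv0 = (9.00000, 5.00000, 10.00000); divide by 10.00000 → v1 = (0.90000, 0.50000, 1.00000)
Sv1 = (2.30000, 1.40000, 5.00000); divide by 5.00000 → v2 = (0.46000, 0.28000, 1.00000)
Sv2 = (1.20000, -0.14000, 5.44000); divide by 5.44000 → v3 = (0.22059, -0.02574, 1.00000)
Requested entry of v3: 272/272 = 1.0000

1.0000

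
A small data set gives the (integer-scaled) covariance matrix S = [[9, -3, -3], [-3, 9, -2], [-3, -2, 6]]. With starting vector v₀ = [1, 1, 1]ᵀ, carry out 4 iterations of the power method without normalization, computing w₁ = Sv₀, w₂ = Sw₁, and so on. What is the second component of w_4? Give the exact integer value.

2005

w1 = Sv₀ = (3, 4, 1)
w2 = Sw1 = (12, 25, -11)
w3 = Sw2 = (66, 211, -152)
w4 = Sw3 = (417, 2005, -1532)
The requested component of w4 is 2005.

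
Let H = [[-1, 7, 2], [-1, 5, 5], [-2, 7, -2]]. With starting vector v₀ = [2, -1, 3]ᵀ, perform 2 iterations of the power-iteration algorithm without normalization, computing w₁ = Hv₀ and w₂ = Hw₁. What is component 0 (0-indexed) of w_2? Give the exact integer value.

w1 = Hv₀ = (-3, 8, -17)
w2 = Hw1 = (25, -42, 96)
The requested component of w2 is 25.

25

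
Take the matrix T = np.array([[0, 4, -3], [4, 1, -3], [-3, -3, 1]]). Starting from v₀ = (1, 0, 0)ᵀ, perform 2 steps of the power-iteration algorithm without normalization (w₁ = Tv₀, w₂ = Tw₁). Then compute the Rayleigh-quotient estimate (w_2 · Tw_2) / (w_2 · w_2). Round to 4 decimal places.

w1 = Tv₀ = (0, 4, -3)
w2 = Tw1 = (25, 13, -15)
Tw2 = (97, 158, -129)
w2·Tw2 = 25·97 + 13·158 + (-15)·(-129) = 6414; w2·w2 = 25·25 + 13·13 + (-15)·(-15) = 1019
λ ≈ 6414/1019 = 6.2944

6.2944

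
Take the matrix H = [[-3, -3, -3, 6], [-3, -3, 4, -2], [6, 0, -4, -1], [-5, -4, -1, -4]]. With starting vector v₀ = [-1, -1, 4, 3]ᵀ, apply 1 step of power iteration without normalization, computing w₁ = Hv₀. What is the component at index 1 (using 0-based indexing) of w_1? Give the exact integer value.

16

w1 = Hv₀ = ((-3)·(-1) + (-3)·(-1) + (-3)·4 + 6·3; (-3)·(-1) + (-3)·(-1) + 4·4 + (-2)·3; 6·(-1) + 0·(-1) + (-4)·4 + (-1)·3; (-5)·(-1) + (-4)·(-1) + (-1)·4 + (-4)·3) = (12, 16, -25, -7)
The requested component of w1 is 16.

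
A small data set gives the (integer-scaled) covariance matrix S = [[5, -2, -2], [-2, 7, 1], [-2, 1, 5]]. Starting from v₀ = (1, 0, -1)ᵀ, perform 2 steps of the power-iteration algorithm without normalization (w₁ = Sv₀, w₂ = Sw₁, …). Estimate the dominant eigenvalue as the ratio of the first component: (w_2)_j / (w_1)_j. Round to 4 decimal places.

7.8571

w1 = Sv₀ = (5·1 + (-2)·0 + (-2)·(-1); (-2)·1 + 7·0 + 1·(-1); (-2)·1 + 1·0 + 5·(-1)) = (7, -3, -7)
w2 = Sw1 = (5·7 + (-2)·(-3) + (-2)·(-7); (-2)·7 + 7·(-3) + 1·(-7); (-2)·7 + 1·(-3) + 5·(-7)) = (55, -42, -52)
Ratio at component: 55 / 7 = 7.8571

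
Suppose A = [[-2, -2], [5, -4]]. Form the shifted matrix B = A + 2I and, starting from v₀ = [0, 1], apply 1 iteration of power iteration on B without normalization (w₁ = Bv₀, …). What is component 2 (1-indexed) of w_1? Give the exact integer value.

B = A + 2I has rows (0, -2); (5, -2)
w1 = Bv₀ = (0·0 + (-2)·1; 5·0 + (-2)·1) = (-2, -2)
Requested component of w1: -2

-2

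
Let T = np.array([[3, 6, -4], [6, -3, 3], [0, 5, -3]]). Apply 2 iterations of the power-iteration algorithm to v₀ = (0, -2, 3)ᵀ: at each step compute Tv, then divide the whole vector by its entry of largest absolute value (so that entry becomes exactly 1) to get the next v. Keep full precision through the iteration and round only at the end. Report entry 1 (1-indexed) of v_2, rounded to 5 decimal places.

-0.38211

Tv0 = (-24.000000, 15.000000, -19.000000); divide by -24.000000 → v1 = (1.000000, -0.625000, 0.791667)
Tv1 = (-3.916667, 10.250000, -5.500000); divide by 10.250000 → v2 = (-0.382114, 1.000000, -0.536585)
Requested entry of v2: 94/-246 = -0.38211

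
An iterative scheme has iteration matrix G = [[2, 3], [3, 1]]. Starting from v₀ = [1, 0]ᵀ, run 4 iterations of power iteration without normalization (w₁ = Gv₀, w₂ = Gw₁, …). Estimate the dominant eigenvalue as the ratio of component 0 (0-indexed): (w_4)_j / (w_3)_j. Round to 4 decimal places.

4.7170

w1 = Gv₀ = (2·1 + 3·0; 3·1 + 1·0) = (2, 3)
w2 = Gw1 = (2·2 + 3·3; 3·2 + 1·3) = (13, 9)
w3 = Gw2 = (53, 48)
w4 = Gw3 = (250, 207)
Ratio at component: 250 / 53 = 4.7170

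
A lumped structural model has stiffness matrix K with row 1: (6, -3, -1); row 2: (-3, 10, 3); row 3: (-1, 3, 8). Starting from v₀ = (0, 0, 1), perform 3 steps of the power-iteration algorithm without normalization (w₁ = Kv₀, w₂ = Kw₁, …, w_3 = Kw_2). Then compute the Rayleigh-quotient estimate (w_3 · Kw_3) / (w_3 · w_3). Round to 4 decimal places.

w1 = Kv₀ = (-1, 3, 8)
w2 = Kw1 = (-23, 57, 74)
w3 = Kw2 = (-383, 861, 786)
Kw3 = (-5667, 12117, 9254)
w3·Kw3 = (-383)·(-5667) + 861·12117 + 786·9254 = 19876842; w3·w3 = (-383)·(-383) + 861·861 + 786·786 = 1505806
λ ≈ 19876842/1505806 = 13.2001

13.2001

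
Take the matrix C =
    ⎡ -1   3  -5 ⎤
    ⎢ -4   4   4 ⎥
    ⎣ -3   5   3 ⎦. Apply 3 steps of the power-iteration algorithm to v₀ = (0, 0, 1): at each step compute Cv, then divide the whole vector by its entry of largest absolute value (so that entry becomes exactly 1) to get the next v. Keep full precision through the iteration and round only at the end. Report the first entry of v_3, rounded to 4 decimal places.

-0.2131

Cv0 = (-5.00000, 4.00000, 3.00000); divide by -5.00000 → v1 = (1.00000, -0.80000, -0.60000)
Cv1 = (-0.40000, -9.60000, -8.80000); divide by -9.60000 → v2 = (0.04167, 1.00000, 0.91667)
Cv2 = (-1.62500, 7.50000, 7.62500); divide by 7.62500 → v3 = (-0.21311, 0.98361, 1.00000)
Requested entry of v3: -78/366 = -0.2131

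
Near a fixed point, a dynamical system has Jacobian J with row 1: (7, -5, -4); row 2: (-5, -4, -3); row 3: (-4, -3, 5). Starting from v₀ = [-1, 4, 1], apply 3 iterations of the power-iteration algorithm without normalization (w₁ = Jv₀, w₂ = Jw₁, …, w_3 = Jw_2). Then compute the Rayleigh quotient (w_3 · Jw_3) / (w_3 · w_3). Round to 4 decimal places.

w1 = Jv₀ = (7·(-1) + (-5)·4 + (-4)·1; (-5)·(-1) + (-4)·4 + (-3)·1; (-4)·(-1) + (-3)·4 + 5·1) = (-31, -14, -3)
w2 = Jw1 = (7·(-31) + (-5)·(-14) + (-4)·(-3); (-5)·(-31) + (-4)·(-14) + (-3)·(-3); (-4)·(-31) + (-3)·(-14) + 5·(-3)) = (-135, 220, 151)
w3 = Jw2 = (-2649, -658, 635)
Jw3 = (-17793, 13972, 15745)
w3·Jw3 = (-2649)·(-17793) + (-658)·13972 + 635·15745 = 47938156; w3·w3 = (-2649)·(-2649) + (-658)·(-658) + 635·635 = 7853390
λ ≈ 47938156/7853390 = 6.1041

λ ≈ 6.1041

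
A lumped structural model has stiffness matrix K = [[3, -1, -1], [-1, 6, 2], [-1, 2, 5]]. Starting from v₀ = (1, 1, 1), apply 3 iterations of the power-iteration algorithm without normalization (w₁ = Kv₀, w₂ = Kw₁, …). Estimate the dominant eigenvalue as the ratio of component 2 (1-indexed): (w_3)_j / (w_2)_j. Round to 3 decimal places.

λ ≈ 7.811

w1 = Kv₀ = (1, 7, 6)
w2 = Kw1 = (-10, 53, 43)
w3 = Kw2 = (-126, 414, 331)
Ratio at component: 414 / 53 = 7.811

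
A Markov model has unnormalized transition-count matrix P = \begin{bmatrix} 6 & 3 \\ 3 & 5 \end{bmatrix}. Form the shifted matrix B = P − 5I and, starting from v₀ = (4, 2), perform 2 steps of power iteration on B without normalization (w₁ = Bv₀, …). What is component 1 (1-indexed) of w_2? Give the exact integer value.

B = P − 5I has rows (1, 3); (3, 0)
w1 = Bv₀ = (1·4 + 3·2; 3·4 + 0·2) = (10, 12)
w2 = Bw1 = (1·10 + 3·12; 3·10 + 0·12) = (46, 30)
Requested component of w2: 46

46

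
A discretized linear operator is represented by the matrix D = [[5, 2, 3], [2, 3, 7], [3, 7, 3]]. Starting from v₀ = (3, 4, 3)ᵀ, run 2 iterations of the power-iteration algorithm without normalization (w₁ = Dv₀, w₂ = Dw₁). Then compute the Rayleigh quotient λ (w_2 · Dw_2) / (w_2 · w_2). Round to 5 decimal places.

11.83182

w1 = Dv₀ = (5·3 + 2·4 + 3·3; 2·3 + 3·4 + 7·3; 3·3 + 7·4 + 3·3) = (32, 39, 46)
w2 = Dw1 = (5·32 + 2·39 + 3·46; 2·32 + 3·39 + 7·46; 3·32 + 7·39 + 3·46) = (376, 503, 507)
Dw2 = (4407, 5810, 6170)
w2·Dw2 = 376·4407 + 503·5810 + 507·6170 = 7707652; w2·w2 = 376·376 + 503·503 + 507·507 = 651434
λ ≈ 7707652/651434 = 11.83182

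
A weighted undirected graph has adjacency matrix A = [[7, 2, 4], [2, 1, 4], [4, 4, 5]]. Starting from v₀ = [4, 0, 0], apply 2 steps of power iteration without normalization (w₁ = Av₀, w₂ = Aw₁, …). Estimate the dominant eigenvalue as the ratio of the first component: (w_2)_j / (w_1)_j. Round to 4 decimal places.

λ ≈ 9.8571

w1 = Av₀ = (7·4 + 2·0 + 4·0; 2·4 + 1·0 + 4·0; 4·4 + 4·0 + 5·0) = (28, 8, 16)
w2 = Aw1 = (7·28 + 2·8 + 4·16; 2·28 + 1·8 + 4·16; 4·28 + 4·8 + 5·16) = (276, 128, 224)
Ratio at component: 276 / 28 = 9.8571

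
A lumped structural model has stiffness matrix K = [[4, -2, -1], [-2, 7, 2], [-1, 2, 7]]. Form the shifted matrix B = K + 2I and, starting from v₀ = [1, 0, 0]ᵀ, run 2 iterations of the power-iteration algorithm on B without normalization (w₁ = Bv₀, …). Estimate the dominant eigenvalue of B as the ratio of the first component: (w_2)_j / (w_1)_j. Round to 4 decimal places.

B = K + 2I has rows (6, -2, -1); (-2, 9, 2); (-1, 2, 9)
w1 = Bv₀ = (6, -2, -1)
w2 = Bw1 = (41, -32, -19)
Ratio: 41/6 = 6.8333

6.8333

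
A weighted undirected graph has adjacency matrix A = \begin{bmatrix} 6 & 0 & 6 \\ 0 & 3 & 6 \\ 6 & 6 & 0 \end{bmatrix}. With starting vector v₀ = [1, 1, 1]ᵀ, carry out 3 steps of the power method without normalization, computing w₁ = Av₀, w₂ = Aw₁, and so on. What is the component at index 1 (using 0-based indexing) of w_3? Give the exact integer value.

1053

w1 = Av₀ = (6·1 + 0·1 + 6·1; 0·1 + 3·1 + 6·1; 6·1 + 6·1 + 0·1) = (12, 9, 12)
w2 = Aw1 = (6·12 + 0·9 + 6·12; 0·12 + 3·9 + 6·12; 6·12 + 6·9 + 0·12) = (144, 99, 126)
w3 = Aw2 = (1620, 1053, 1458)
The requested component of w3 is 1053.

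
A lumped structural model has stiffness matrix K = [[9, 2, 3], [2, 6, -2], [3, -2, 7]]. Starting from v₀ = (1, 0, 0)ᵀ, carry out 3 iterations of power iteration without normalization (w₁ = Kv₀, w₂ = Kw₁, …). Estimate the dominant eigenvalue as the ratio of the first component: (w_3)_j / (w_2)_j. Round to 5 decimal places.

w1 = Kv₀ = (9, 2, 3)
w2 = Kw1 = (94, 24, 44)
w3 = Kw2 = (1026, 244, 542)
Ratio at component: 1026 / 94 = 10.91489

λ ≈ 10.91489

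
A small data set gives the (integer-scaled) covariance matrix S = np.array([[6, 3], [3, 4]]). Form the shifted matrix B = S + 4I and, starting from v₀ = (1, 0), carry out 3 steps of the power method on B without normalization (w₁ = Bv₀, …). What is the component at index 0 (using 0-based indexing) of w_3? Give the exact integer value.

1252

B = S + 4I has rows (10, 3); (3, 8)
w1 = Bv₀ = (10, 3)
w2 = Bw1 = (109, 54)
w3 = Bw2 = (1252, 759)
Requested component of w3: 1252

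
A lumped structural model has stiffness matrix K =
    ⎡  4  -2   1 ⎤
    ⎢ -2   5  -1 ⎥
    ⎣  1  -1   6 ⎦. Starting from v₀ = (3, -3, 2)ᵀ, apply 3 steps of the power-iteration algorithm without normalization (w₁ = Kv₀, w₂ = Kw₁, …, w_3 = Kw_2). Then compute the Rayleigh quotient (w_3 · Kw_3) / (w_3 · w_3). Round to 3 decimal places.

w1 = Kv₀ = (4·3 + (-2)·(-3) + 1·2; (-2)·3 + 5·(-3) + (-1)·2; 1·3 + (-1)·(-3) + 6·2) = (20, -23, 18)
w2 = Kw1 = (4·20 + (-2)·(-23) + 1·18; (-2)·20 + 5·(-23) + (-1)·18; 1·20 + (-1)·(-23) + 6·18) = (144, -173, 151)
w3 = Kw2 = (1073, -1304, 1223)
Kw3 = (8123, -9889, 9715)
w3·Kw3 = 1073·8123 + (-1304)·(-9889) + 1223·9715 = 33492680; w3·w3 = 1073·1073 + (-1304)·(-1304) + 1223·1223 = 4347474
λ ≈ 33492680/4347474 = 7.704

λ ≈ 7.704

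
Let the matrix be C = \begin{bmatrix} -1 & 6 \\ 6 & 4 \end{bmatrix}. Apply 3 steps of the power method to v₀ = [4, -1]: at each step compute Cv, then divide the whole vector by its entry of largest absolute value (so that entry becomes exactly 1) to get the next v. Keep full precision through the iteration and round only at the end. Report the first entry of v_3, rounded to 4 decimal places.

-0.0116

Cv0 = (-10.00000, 20.00000); divide by 20.00000 → v1 = (-0.50000, 1.00000)
Cv1 = (6.50000, 1.00000); divide by 6.50000 → v2 = (1.00000, 0.15385)
Cv2 = (-0.07692, 6.61538); divide by 6.61538 → v3 = (-0.01163, 1.00000)
Requested entry of v3: -10/860 = -0.0116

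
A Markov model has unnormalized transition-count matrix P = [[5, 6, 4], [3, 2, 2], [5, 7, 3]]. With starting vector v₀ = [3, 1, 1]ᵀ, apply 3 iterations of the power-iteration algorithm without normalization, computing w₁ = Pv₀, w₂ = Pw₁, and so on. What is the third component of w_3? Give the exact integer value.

w1 = Pv₀ = (25, 13, 25)
w2 = Pw1 = (303, 151, 291)
w3 = Pw2 = (3585, 1793, 3445)
The requested component of w3 is 3445.

3445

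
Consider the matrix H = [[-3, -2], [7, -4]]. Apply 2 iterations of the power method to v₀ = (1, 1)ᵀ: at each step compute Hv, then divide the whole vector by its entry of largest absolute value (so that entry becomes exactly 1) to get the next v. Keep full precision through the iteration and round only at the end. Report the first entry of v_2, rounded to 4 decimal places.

Hv0 = (-5.00000, 3.00000); divide by -5.00000 → v1 = (1.00000, -0.60000)
Hv1 = (-1.80000, 9.40000); divide by 9.40000 → v2 = (-0.19149, 1.00000)
Requested entry of v2: 9/-47 = -0.1915

-0.1915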